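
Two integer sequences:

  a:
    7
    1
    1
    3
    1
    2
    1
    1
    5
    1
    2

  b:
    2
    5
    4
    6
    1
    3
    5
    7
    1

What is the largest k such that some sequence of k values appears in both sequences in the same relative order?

Let dp[i][j] be the LCS length of the first i values of a and the first j values of b. dp[i][j] = dp[i-1][j-1]+1 when the i-th and j-th values match, else max(dp[i-1][j], dp[i][j-1]).
    ·  2  5  4  6  1  3  5  7  1
 ·  0  0  0  0  0  0  0  0  0  0
 7  0  0  0  0  0  0  0  0  1  1
 1  0  0  0  0  0  1  1  1  1  2
 1  0  0  0  0  0  1  1  1  1  2
 3  0  0  0  0  0  1  2  2  2  2
 1  0  0  0  0  0  1  2  2  2  3
 2  0  1  1  1  1  1  2  2  2  3
 1  0  1  1  1  1  2  2  2  2  3
 1  0  1  1  1  1  2  2  2  2  3
 5  0  1  2  2  2  2  2  3  3  3
 1  0  1  2  2  2  3  3  3  3  4
 2  0  1  2  2  2  3  3  3  3  4
dp[11][9] = 4. One LCS (by backtracking along matches): 1, 3, 5, 1.

4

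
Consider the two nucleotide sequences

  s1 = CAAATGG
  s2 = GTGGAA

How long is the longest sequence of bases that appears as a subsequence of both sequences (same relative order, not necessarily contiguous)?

3

Let dp[i][j] be the LCS length of the first i bases of s1 and the first j bases of s2. dp[i][j] = dp[i-1][j-1]+1 when the i-th and j-th bases match, else max(dp[i-1][j], dp[i][j-1]).
    ·  G  T  G  G  A  A
 ·  0  0  0  0  0  0  0
 C  0  0  0  0  0  0  0
 A  0  0  0  0  0  1  1
 A  0  0  0  0  0  1  2
 A  0  0  0  0  0  1  2
 T  0  0  1  1  1  1  2
 G  0  1  1  2  2  2  2
 G  0  1  1  2  3  3  3
dp[7][6] = 3. One LCS (by backtracking along matches): TGG.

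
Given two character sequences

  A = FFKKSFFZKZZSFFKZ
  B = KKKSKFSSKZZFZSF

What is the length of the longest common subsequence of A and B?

9

Match K [3,2]; then K [4,3]; then S [5,4]; then F [6,6]; then Z [8,10]; then Z [10,11]; then Z [11,13]; then S [12,14]; then F [14,15] — 9 characters in the same relative order in both. Since dp[16][15] = 9, nothing longer is possible.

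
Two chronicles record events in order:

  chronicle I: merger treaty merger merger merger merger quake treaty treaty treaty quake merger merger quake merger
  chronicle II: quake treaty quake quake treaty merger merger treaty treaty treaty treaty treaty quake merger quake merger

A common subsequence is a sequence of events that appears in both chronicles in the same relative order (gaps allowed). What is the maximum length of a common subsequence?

10

Pick treaty (chronicle I #2, chronicle II #5); then merger (chronicle I #3, chronicle II #6); then merger (chronicle I #4, chronicle II #7); then treaty (chronicle I #8, chronicle II #10); then treaty (chronicle I #9, chronicle II #11); then treaty (chronicle I #10, chronicle II #12); then quake (chronicle I #11, chronicle II #13); then merger (chronicle I #13, chronicle II #14); then quake (chronicle I #14, chronicle II #15); then merger (chronicle I #15, chronicle II #16); all 10 events appear in both, in order. dp[15][16] = 10 confirms this is the maximum.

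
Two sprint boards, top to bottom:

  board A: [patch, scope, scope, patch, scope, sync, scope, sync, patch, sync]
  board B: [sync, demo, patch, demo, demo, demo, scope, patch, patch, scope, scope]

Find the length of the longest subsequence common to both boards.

5

Match patch at board A[1]=board B[3], scope at board A[2]=board B[7], patch at board A[4]=board B[9], scope at board A[5]=board B[10], scope at board A[7]=board B[11] — 5 tasks in the same relative order in both. dp[10][11] = 5 confirms this is the maximum.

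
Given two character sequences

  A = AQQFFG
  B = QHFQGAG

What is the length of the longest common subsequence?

Match Q (A #2, B #1), then Q (A #3, B #4), then G (A #6, B #7) — 3 characters in the same relative order in both. dp[6][7] = 3 confirms this is the maximum.

3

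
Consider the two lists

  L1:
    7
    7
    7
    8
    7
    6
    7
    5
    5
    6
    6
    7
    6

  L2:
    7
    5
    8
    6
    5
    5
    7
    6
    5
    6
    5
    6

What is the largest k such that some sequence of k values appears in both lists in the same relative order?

8

Pick 7 at L1[1]=L2[1], 8 at L1[4]=L2[3], 6 at L1[6]=L2[4], 5 at L1[8]=L2[5], 5 at L1[9]=L2[6], 6 at L1[10]=L2[8], 6 at L1[11]=L2[10], 6 at L1[13]=L2[12]; all 8 values appear in both, in order. dp[13][12] = 8 confirms this is the maximum.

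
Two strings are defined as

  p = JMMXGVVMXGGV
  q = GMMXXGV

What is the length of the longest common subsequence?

6

Match M (p #2, q #2), M (p #3, q #3), X (p #4, q #4), X (p #9, q #5), G (p #11, q #6), V (p #12, q #7) — 6 characters in the same relative order in both, and the DP table's final entry dp[12][7] is also 6, so no common subsequence is longer.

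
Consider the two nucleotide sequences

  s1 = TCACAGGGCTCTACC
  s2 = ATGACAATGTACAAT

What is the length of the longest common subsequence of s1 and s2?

8

Taking T at s1[1]=s2[2] → C at s1[2]=s2[5] → A at s1[3]=s2[6] → A at s1[5]=s2[7] → G at s1[8]=s2[9] → T at s1[10]=s2[10] → C at s1[11]=s2[12] → T at s1[12]=s2[15] gives a common subsequence of length 8. dp[15][15] = 8 confirms this is the maximum.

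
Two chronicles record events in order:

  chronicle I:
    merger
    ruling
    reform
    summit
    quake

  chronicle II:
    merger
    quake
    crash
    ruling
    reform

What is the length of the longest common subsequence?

3

Taking merger [1,1]; then ruling [2,4]; then reform [3,5] gives a common subsequence of length 3. dp[5][5] = 3 confirms this is the maximum.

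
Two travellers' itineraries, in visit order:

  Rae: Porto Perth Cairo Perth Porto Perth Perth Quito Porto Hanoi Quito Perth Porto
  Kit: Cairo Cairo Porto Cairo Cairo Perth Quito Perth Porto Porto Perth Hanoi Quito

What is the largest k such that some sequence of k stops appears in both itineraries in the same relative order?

Pick Porto [1,3], then Perth [2,6], then Perth [4,8], then Porto [5,10], then Perth [7,11], then Hanoi [10,12], then Quito [11,13]; all 7 stops appear in both, in order. dp[13][13] = 7 confirms this is the maximum.

7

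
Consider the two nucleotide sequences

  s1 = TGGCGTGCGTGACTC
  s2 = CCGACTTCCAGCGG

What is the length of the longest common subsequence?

Pick G [2,3]; then C [4,5]; then T [6,7]; then G [7,11]; then C [8,12]; then G [9,13]; then G [11,14]; all 7 bases appear in both, in order. Since dp[15][14] = 7, nothing longer is possible.

7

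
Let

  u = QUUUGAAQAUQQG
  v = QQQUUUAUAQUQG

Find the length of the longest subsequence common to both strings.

Pick Q [1,3], then U [2,4], then U [3,5], then U [4,6], then A [6,7], then A [7,9], then Q [8,10], then U [10,11], then Q [12,12], then G [13,13]; all 10 characters appear in both, in order, and the DP table's final entry dp[13][13] is also 10, so no common subsequence is longer.

10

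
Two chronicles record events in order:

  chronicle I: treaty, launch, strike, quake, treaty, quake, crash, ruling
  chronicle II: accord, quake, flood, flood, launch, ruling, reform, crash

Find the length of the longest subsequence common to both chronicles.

Taking launch [2,5] → crash [7,8] gives a common subsequence of length 2. dp[8][8] = 2 confirms this is the maximum.

2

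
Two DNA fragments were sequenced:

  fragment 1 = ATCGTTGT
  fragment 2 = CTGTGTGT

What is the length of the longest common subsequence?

Let dp[i][j] be the LCS length of the first i bases of fragment 1 and the first j bases of fragment 2. dp[i][j] = dp[i-1][j-1]+1 when the i-th and j-th bases match, else max(dp[i-1][j], dp[i][j-1]).
    ·  C  T  G  T  G  T  G  T
 ·  0  0  0  0  0  0  0  0  0
 A  0  0  0  0  0  0  0  0  0
 T  0  0  1  1  1  1  1  1  1
 C  0  1  1  1  1  1  1  1  1
 G  0  1  1  2  2  2  2  2  2
 T  0  1  2  2  3  3  3  3  3
 T  0  1  2  2  3  3  4  4  4
 G  0  1  2  3  3  4  4  5  5
 T  0  1  2  3  4  4  5  5  6
dp[8][8] = 6. One LCS (by backtracking along matches): TGTTGT.

6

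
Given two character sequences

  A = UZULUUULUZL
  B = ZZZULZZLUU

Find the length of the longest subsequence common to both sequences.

5

Taking U at A[1]=B[4]; then Z at A[2]=B[7]; then L at A[4]=B[8]; then U at A[7]=B[9]; then U at A[9]=B[10] gives a common subsequence of length 5, and the DP table's final entry dp[11][10] is also 5, so no common subsequence is longer.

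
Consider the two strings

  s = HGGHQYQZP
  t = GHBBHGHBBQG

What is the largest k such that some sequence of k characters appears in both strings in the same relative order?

4

Let dp[i][j] be the LCS length of the first i characters of s and the first j characters of t. dp[i][j] = dp[i-1][j-1]+1 when the i-th and j-th characters match, else max(dp[i-1][j], dp[i][j-1]).
    ·  G  H  B  B  H  G  H  B  B  Q  G
 ·  0  0  0  0  0  0  0  0  0  0  0  0
 H  0  0  1  1  1  1  1  1  1  1  1  1
 G  0  1  1  1  1  1  2  2  2  2  2  2
 G  0  1  1  1  1  1  2  2  2  2  2  3
 H  0  1  2  2  2  2  2  3  3  3  3  3
 Q  0  1  2  2  2  2  2  3  3  3  4  4
 Y  0  1  2  2  2  2  2  3  3  3  4  4
 Q  0  1  2  2  2  2  2  3  3  3  4  4
 Z  0  1  2  2  2  2  2  3  3  3  4  4
 P  0  1  2  2  2  2  2  3  3  3  4  4
dp[9][11] = 4. One LCS (by backtracking along matches): HGHQ.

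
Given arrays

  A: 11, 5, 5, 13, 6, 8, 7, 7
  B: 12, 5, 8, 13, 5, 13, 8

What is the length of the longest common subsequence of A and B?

4

Taking 5 at A[2]=B[2], 5 at A[3]=B[5], 13 at A[4]=B[6], 8 at A[6]=B[7] gives a common subsequence of length 4. Since dp[8][7] = 4, nothing longer is possible.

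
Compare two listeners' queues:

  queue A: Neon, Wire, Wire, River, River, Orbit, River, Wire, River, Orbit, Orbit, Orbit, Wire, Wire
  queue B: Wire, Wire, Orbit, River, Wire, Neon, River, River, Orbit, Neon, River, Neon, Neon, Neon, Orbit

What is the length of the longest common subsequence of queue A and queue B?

One common subsequence of length 8: Wire at queue A[2]=queue B[1], then Wire at queue A[3]=queue B[2], then Orbit at queue A[6]=queue B[3], then River at queue A[7]=queue B[4], then Wire at queue A[8]=queue B[5], then River at queue A[9]=queue B[8], then Orbit at queue A[10]=queue B[9], then Orbit at queue A[12]=queue B[15]. The LCS DP gives dp[14][15] = 8, so this is optimal.

8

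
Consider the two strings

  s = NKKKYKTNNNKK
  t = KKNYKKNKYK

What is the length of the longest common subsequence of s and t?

Pick K at s[2]=t[1] → K at s[3]=t[2] → K at s[4]=t[5] → K at s[6]=t[6] → N at s[10]=t[7] → K at s[11]=t[8] → K at s[12]=t[10]; all 7 characters appear in both, in order. Since dp[12][10] = 7, nothing longer is possible.

7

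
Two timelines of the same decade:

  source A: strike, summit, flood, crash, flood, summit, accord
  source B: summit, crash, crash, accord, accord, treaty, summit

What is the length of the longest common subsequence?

Taking summit (source A #2, source B #1); then crash (source A #4, source B #3); then summit (source A #6, source B #7) gives a common subsequence of length 3. dp[7][7] = 3 confirms this is the maximum.

3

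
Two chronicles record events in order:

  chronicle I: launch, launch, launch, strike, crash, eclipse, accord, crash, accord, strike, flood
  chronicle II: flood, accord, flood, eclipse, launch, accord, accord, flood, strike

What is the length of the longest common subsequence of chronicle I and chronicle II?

Match launch at chronicle I[3]=chronicle II[5], accord at chronicle I[7]=chronicle II[6], accord at chronicle I[9]=chronicle II[7], strike at chronicle I[10]=chronicle II[9] — 4 events in the same relative order in both. Since dp[11][9] = 4, nothing longer is possible.

4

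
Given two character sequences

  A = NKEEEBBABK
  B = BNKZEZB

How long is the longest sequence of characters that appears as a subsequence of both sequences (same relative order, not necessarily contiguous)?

4

Match N (A #1, B #2), then K (A #2, B #3), then E (A #3, B #5), then B (A #9, B #7) — 4 characters in the same relative order in both. dp[10][7] = 4 confirms this is the maximum.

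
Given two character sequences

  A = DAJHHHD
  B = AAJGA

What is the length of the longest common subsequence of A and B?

2

Let dp[i][j] be the LCS length of the first i characters of A and the first j characters of B. dp[i][j] = dp[i-1][j-1]+1 when the i-th and j-th characters match, else max(dp[i-1][j], dp[i][j-1]).
    ·  A  A  J  G  A
 ·  0  0  0  0  0  0
 D  0  0  0  0  0  0
 A  0  1  1  1  1  1
 J  0  1  1  2  2  2
 H  0  1  1  2  2  2
 H  0  1  1  2  2  2
 H  0  1  1  2  2  2
 D  0  1  1  2  2  2
dp[7][5] = 2. One LCS (by backtracking along matches): AJ.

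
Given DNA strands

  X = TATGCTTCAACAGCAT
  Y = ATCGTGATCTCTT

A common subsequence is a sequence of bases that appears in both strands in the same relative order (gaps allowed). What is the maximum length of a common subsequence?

8

One common subsequence of length 8: A [2,1], then T [3,2], then G [4,4], then T [6,5], then T [7,8], then C [8,9], then C [11,11], then T [16,13], and the DP table's final entry dp[16][13] is also 8, so no common subsequence is longer.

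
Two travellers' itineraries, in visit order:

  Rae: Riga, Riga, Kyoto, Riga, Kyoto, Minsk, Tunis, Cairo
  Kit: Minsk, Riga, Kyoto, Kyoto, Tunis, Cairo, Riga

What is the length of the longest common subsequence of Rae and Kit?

5

Pick Riga [2,2]; then Kyoto [3,3]; then Kyoto [5,4]; then Tunis [7,5]; then Cairo [8,6]; all 5 stops appear in both, in order. dp[8][7] = 5 confirms this is the maximum.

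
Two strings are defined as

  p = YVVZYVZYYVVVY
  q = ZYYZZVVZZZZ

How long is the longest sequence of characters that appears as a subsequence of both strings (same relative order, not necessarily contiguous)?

Let dp[i][j] be the LCS length of the first i characters of p and the first j characters of q. dp[i][j] = dp[i-1][j-1]+1 when the i-th and j-th characters match, else max(dp[i-1][j], dp[i][j-1]).
    ·  Z  Y  Y  Z  Z  V  V  Z  Z  Z  Z
 ·  0  0  0  0  0  0  0  0  0  0  0  0
 Y  0  0  1  1  1  1  1  1  1  1  1  1
 V  0  0  1  1  1  1  2  2  2  2  2  2
 V  0  0  1  1  1  1  2  3  3  3  3  3
 Z  0  1  1  1  2  2  2  3  4  4  4  4
 Y  0  1  2  2  2  2  2  3  4  4  4  4
 V  0  1  2  2  2  2  3  3  4  4  4  4
 Z  0  1  2  2  3  3  3  3  4  5  5  5
 Y  0  1  2  3  3  3  3  3  4  5  5  5
 Y  0  1  2  3  3  3  3  3  4  5  5  5
 V  0  1  2  3  3  3  4  4  4  5  5  5
 V  0  1  2  3  3  3  4  5  5  5  5  5
 V  0  1  2  3  3  3  4  5  5  5  5  5
 Y  0  1  2  3  3  3  4  5  5  5  5  5
dp[13][11] = 5. One LCS (by backtracking along matches): YVVZZ.

5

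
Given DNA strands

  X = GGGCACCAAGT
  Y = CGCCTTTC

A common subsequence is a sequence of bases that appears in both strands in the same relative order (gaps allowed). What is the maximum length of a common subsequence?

4

Let dp[i][j] be the LCS length of the first i bases of X and the first j bases of Y. dp[i][j] = dp[i-1][j-1]+1 when the i-th and j-th bases match, else max(dp[i-1][j], dp[i][j-1]).
    ·  C  G  C  C  T  T  T  C
 ·  0  0  0  0  0  0  0  0  0
 G  0  0  1  1  1  1  1  1  1
 G  0  0  1  1  1  1  1  1  1
 G  0  0  1  1  1  1  1  1  1
 C  0  1  1  2  2  2  2  2  2
 A  0  1  1  2  2  2  2  2  2
 C  0  1  1  2  3  3  3  3  3
 C  0  1  1  2  3  3  3  3  4
 A  0  1  1  2  3  3  3  3  4
 A  0  1  1  2  3  3  3  3  4
 G  0  1  2  2  3  3  3  3  4
 T  0  1  2  2  3  4  4  4  4
dp[11][8] = 4. One LCS (by backtracking along matches): GCCC.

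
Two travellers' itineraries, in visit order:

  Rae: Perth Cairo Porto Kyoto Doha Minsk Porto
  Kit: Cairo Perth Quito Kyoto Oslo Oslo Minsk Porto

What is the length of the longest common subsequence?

4

Pick Perth (Rae #1, Kit #2), then Kyoto (Rae #4, Kit #4), then Minsk (Rae #6, Kit #7), then Porto (Rae #7, Kit #8); all 4 stops appear in both, in order. dp[7][8] = 4 confirms this is the maximum.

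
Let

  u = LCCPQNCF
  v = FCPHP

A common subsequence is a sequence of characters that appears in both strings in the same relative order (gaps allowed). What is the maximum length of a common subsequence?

Let dp[i][j] be the LCS length of the first i characters of u and the first j characters of v. dp[i][j] = dp[i-1][j-1]+1 when the i-th and j-th characters match, else max(dp[i-1][j], dp[i][j-1]).
    ·  F  C  P  H  P
 ·  0  0  0  0  0  0
 L  0  0  0  0  0  0
 C  0  0  1  1  1  1
 C  0  0  1  1  1  1
 P  0  0  1  2  2  2
 Q  0  0  1  2  2  2
 N  0  0  1  2  2  2
 C  0  0  1  2  2  2
 F  0  1  1  2  2  2
dp[8][5] = 2. One LCS (by backtracking along matches): CP.

2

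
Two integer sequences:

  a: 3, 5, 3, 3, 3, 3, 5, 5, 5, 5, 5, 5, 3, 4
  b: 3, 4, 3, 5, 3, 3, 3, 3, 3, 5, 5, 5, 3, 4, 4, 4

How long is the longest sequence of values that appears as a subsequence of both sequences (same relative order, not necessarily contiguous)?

11

Pick 3 [1,3]; then 5 [2,4]; then 3 [3,6]; then 3 [4,7]; then 3 [5,8]; then 3 [6,9]; then 5 [10,10]; then 5 [11,11]; then 5 [12,12]; then 3 [13,13]; then 4 [14,16]; all 11 values appear in both, in order. The LCS DP gives dp[14][16] = 11, so this is optimal.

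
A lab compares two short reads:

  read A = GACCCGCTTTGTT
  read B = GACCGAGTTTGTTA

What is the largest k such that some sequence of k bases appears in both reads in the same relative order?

11

Taking G (read A #1, read B #1), then A (read A #2, read B #2), then C (read A #3, read B #3), then C (read A #4, read B #4), then G (read A #6, read B #7), then T (read A #8, read B #8), then T (read A #9, read B #9), then T (read A #10, read B #10), then G (read A #11, read B #11), then T (read A #12, read B #12), then T (read A #13, read B #13) gives a common subsequence of length 11. Since dp[13][14] = 11, nothing longer is possible.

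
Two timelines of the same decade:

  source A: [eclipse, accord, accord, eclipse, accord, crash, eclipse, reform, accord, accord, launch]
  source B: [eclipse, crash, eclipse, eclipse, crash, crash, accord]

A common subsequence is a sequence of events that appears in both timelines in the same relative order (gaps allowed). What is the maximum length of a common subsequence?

One common subsequence of length 4: eclipse (source A #1, source B #3), eclipse (source A #4, source B #4), crash (source A #6, source B #6), accord (source A #10, source B #7). dp[11][7] = 4 confirms this is the maximum.

4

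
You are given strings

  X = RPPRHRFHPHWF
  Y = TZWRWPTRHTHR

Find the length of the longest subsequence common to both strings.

Taking R at X[1]=Y[4]; then P at X[2]=Y[6]; then R at X[4]=Y[8]; then H at X[5]=Y[11]; then R at X[6]=Y[12] gives a common subsequence of length 5, and the DP table's final entry dp[12][12] is also 5, so no common subsequence is longer.

5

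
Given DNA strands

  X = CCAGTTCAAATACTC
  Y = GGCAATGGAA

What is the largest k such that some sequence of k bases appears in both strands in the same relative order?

6

Let dp[i][j] be the LCS length of the first i bases of X and the first j bases of Y. dp[i][j] = dp[i-1][j-1]+1 when the i-th and j-th bases match, else max(dp[i-1][j], dp[i][j-1]).
    ·  G  G  C  A  A  T  G  G  A  A
 ·  0  0  0  0  0  0  0  0  0  0  0
 C  0  0  0  1  1  1  1  1  1  1  1
 C  0  0  0  1  1  1  1  1  1  1  1
 A  0  0  0  1  2  2  2  2  2  2  2
 G  0  1  1  1  2  2  2  3  3  3  3
 T  0  1  1  1  2  2  3  3  3  3  3
 T  0  1  1  1  2  2  3  3  3  3  3
 C  0  1  1  2  2  2  3  3  3  3  3
 A  0  1  1  2  3  3  3  3  3  4  4
 A  0  1  1  2  3  4  4  4  4  4  5
 A  0  1  1  2  3  4  4  4  4  5  5
 T  0  1  1  2  3  4  5  5  5  5  5
 A  0  1  1  2  3  4  5  5  5  6  6
 C  0  1  1  2  3  4  5  5  5  6  6
 T  0  1  1  2  3  4  5  5  5  6  6
 C  0  1  1  2  3  4  5  5  5  6  6
dp[15][10] = 6. One LCS (by backtracking along matches): GCAAAA.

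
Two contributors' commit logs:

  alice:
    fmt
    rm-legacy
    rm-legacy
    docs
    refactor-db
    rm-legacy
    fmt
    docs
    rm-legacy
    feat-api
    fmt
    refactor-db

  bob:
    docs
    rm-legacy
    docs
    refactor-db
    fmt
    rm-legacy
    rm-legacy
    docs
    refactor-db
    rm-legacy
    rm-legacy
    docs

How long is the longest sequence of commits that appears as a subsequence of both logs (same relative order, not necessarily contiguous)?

7

One common subsequence of length 7: fmt at alice[1]=bob[5]; then rm-legacy at alice[2]=bob[6]; then rm-legacy at alice[3]=bob[7]; then docs at alice[4]=bob[8]; then refactor-db at alice[5]=bob[9]; then rm-legacy at alice[6]=bob[11]; then docs at alice[8]=bob[12]. dp[12][12] = 7 confirms this is the maximum.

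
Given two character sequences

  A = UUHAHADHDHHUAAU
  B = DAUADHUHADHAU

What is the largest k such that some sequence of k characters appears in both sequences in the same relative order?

8

Match U at A[1]=B[3] → U at A[2]=B[7] → H at A[5]=B[8] → A at A[6]=B[9] → D at A[9]=B[10] → H at A[11]=B[11] → A at A[14]=B[12] → U at A[15]=B[13] — 8 characters in the same relative order in both. Since dp[15][13] = 8, nothing longer is possible.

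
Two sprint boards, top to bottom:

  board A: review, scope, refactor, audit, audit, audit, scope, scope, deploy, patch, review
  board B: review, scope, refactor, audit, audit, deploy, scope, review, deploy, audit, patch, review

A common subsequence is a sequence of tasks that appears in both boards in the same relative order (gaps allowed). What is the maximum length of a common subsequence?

9

Match review (board A #1, board B #1) → scope (board A #2, board B #2) → refactor (board A #3, board B #3) → audit (board A #4, board B #4) → audit (board A #5, board B #5) → scope (board A #7, board B #7) → deploy (board A #9, board B #9) → patch (board A #10, board B #11) → review (board A #11, board B #12) — 9 tasks in the same relative order in both. Since dp[11][12] = 9, nothing longer is possible.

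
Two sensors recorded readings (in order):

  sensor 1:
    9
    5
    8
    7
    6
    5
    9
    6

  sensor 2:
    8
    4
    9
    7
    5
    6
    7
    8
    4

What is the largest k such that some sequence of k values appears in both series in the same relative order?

Let dp[i][j] be the LCS length of the first i values of sensor 1 and the first j values of sensor 2. dp[i][j] = dp[i-1][j-1]+1 when the i-th and j-th values match, else max(dp[i-1][j], dp[i][j-1]).
    ·  8  4  9  7  5  6  7  8  4
 ·  0  0  0  0  0  0  0  0  0  0
 9  0  0  0  1  1  1  1  1  1  1
 5  0  0  0  1  1  2  2  2  2  2
 8  0  1  1  1  1  2  2  2  3  3
 7  0  1  1  1  2  2  2  3  3  3
 6  0  1  1  1  2  2  3  3  3  3
 5  0  1  1  1  2  3  3  3  3  3
 9  0  1  1  2  2  3  3  3  3  3
 6  0  1  1  2  2  3  4  4  4  4
dp[8][9] = 4. One LCS (by backtracking along matches): 9, 7, 5, 6.

4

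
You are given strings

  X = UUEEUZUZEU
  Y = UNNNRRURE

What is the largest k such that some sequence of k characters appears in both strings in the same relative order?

Let dp[i][j] be the LCS length of the first i characters of X and the first j characters of Y. dp[i][j] = dp[i-1][j-1]+1 when the i-th and j-th characters match, else max(dp[i-1][j], dp[i][j-1]).
    ·  U  N  N  N  R  R  U  R  E
 ·  0  0  0  0  0  0  0  0  0  0
 U  0  1  1  1  1  1  1  1  1  1
 U  0  1  1  1  1  1  1  2  2  2
 E  0  1  1  1  1  1  1  2  2  3
 E  0  1  1  1  1  1  1  2  2  3
 U  0  1  1  1  1  1  1  2  2  3
 Z  0  1  1  1  1  1  1  2  2  3
 U  0  1  1  1  1  1  1  2  2  3
 Z  0  1  1  1  1  1  1  2  2  3
 E  0  1  1  1  1  1  1  2  2  3
 U  0  1  1  1  1  1  1  2  2  3
dp[10][9] = 3. One LCS (by backtracking along matches): UUE.

3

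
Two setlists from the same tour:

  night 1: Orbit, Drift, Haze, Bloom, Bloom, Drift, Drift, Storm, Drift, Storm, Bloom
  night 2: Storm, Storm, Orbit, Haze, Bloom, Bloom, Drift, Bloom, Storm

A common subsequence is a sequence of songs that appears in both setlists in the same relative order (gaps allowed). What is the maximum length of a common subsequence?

Pick Orbit [1,3], Haze [3,4], Bloom [4,5], Bloom [5,6], Drift [6,7], Storm [10,9]; all 6 songs appear in both, in order. The LCS DP gives dp[11][9] = 6, so this is optimal.

6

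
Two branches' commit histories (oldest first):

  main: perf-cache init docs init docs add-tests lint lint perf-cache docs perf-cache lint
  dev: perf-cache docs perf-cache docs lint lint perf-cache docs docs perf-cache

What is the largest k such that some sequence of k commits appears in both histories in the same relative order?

8

Match perf-cache at main[1]=dev[1], docs at main[3]=dev[2], docs at main[5]=dev[4], lint at main[7]=dev[5], lint at main[8]=dev[6], perf-cache at main[9]=dev[7], docs at main[10]=dev[9], perf-cache at main[11]=dev[10] — 8 commits in the same relative order in both, and the DP table's final entry dp[12][10] is also 8, so no common subsequence is longer.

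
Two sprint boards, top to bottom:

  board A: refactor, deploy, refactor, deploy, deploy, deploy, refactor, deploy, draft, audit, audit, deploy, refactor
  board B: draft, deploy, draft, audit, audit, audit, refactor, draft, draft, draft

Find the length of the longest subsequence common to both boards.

Match deploy (board A #8, board B #2), then draft (board A #9, board B #3), then audit (board A #10, board B #5), then audit (board A #11, board B #6), then refactor (board A #13, board B #7) — 5 tasks in the same relative order in both. dp[13][10] = 5 confirms this is the maximum.

5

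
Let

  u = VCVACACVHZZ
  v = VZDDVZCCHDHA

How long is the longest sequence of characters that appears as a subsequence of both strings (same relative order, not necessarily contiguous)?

Let dp[i][j] be the LCS length of the first i characters of u and the first j characters of v. dp[i][j] = dp[i-1][j-1]+1 when the i-th and j-th characters match, else max(dp[i-1][j], dp[i][j-1]).
    ·  V  Z  D  D  V  Z  C  C  H  D  H  A
 ·  0  0  0  0  0  0  0  0  0  0  0  0  0
 V  0  1  1  1  1  1  1  1  1  1  1  1  1
 C  0  1  1  1  1  1  1  2  2  2  2  2  2
 V  0  1  1  1  1  2  2  2  2  2  2  2  2
 A  0  1  1  1  1  2  2  2  2  2  2  2  3
 C  0  1  1  1  1  2  2  3  3  3  3  3  3
 A  0  1  1  1  1  2  2  3  3  3  3  3  4
 C  0  1  1  1  1  2  2  3  4  4  4  4  4
 V  0  1  1  1  1  2  2  3  4  4  4  4  4
 H  0  1  1  1  1  2  2  3  4  5  5  5  5
 Z  0  1  2  2  2  2  3  3  4  5  5  5  5
 Z  0  1  2  2  2  2  3  3  4  5  5  5  5
dp[11][12] = 5. One LCS (by backtracking along matches): VVCCH.

5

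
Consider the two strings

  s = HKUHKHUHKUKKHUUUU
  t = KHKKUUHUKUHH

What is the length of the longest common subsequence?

Match H [1,2], then K [2,4], then U [3,6], then H [4,7], then K [5,9], then U [7,10], then H [8,11], then H [13,12] — 8 characters in the same relative order in both, and the DP table's final entry dp[17][12] is also 8, so no common subsequence is longer.

8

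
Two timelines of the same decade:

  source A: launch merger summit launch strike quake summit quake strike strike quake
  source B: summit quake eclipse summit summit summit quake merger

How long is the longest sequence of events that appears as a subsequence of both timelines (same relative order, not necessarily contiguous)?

Match summit (source A #3, source B #1) → quake (source A #6, source B #2) → summit (source A #7, source B #6) → quake (source A #8, source B #7) — 4 events in the same relative order in both. dp[11][8] = 4 confirms this is the maximum.

4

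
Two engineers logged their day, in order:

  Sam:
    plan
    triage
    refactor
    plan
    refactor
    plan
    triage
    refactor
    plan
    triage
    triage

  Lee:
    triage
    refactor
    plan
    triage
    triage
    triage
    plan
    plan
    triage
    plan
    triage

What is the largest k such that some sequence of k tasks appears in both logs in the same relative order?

7

Taking plan (Sam #1, Lee #3), triage (Sam #2, Lee #6), plan (Sam #4, Lee #7), plan (Sam #6, Lee #8), triage (Sam #7, Lee #9), plan (Sam #9, Lee #10), triage (Sam #11, Lee #11) gives a common subsequence of length 7, and the DP table's final entry dp[11][11] is also 7, so no common subsequence is longer.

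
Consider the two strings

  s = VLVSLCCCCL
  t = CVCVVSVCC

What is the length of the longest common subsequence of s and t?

Match V [1,4]; then V [3,5]; then S [4,6]; then C [8,8]; then C [9,9] — 5 characters in the same relative order in both. Since dp[10][9] = 5, nothing longer is possible.

5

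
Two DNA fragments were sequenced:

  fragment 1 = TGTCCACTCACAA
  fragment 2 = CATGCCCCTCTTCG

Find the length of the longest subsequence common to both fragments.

Pick T [1,3], then G [2,4], then C [4,6], then C [5,7], then C [7,8], then T [8,9], then C [9,10], then C [11,13]; all 8 bases appear in both, in order. The LCS DP gives dp[13][14] = 8, so this is optimal.

8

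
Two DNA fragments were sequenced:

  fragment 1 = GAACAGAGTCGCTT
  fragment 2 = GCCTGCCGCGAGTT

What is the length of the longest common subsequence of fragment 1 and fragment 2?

8

One common subsequence of length 8: G at fragment 1[1]=fragment 2[1], C at fragment 1[4]=fragment 2[3], G at fragment 1[6]=fragment 2[5], G at fragment 1[8]=fragment 2[8], C at fragment 1[10]=fragment 2[9], G at fragment 1[11]=fragment 2[12], T at fragment 1[13]=fragment 2[13], T at fragment 1[14]=fragment 2[14], and the DP table's final entry dp[14][14] is also 8, so no common subsequence is longer.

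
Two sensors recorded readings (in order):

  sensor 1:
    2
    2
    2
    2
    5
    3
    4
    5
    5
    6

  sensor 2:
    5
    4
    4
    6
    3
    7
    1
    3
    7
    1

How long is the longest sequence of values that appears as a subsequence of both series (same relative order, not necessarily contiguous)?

Let dp[i][j] be the LCS length of the first i values of sensor 1 and the first j values of sensor 2. dp[i][j] = dp[i-1][j-1]+1 when the i-th and j-th values match, else max(dp[i-1][j], dp[i][j-1]).
    ·  5  4  4  6  3  7  1  3  7  1
 ·  0  0  0  0  0  0  0  0  0  0  0
 2  0  0  0  0  0  0  0  0  0  0  0
 2  0  0  0  0  0  0  0  0  0  0  0
 2  0  0  0  0  0  0  0  0  0  0  0
 2  0  0  0  0  0  0  0  0  0  0  0
 5  0  1  1  1  1  1  1  1  1  1  1
 3  0  1  1  1  1  2  2  2  2  2  2
 4  0  1  2  2  2  2  2  2  2  2  2
 5  0  1  2  2  2  2  2  2  2  2  2
 5  0  1  2  2  2  2  2  2  2  2  2
 6  0  1  2  2  3  3  3  3  3  3  3
dp[10][10] = 3. One LCS (by backtracking along matches): 5, 4, 6.

3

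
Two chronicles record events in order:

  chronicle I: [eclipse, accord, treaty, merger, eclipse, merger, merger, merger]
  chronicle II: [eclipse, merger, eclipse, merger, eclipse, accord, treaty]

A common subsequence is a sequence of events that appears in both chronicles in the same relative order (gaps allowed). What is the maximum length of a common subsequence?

4

Match eclipse (chronicle I #1, chronicle II #1) → merger (chronicle I #4, chronicle II #2) → eclipse (chronicle I #5, chronicle II #3) → merger (chronicle I #6, chronicle II #4) — 4 events in the same relative order in both. dp[8][7] = 4 confirms this is the maximum.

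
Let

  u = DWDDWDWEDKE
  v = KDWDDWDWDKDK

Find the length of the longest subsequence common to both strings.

9

Let dp[i][j] be the LCS length of the first i characters of u and the first j characters of v. dp[i][j] = dp[i-1][j-1]+1 when the i-th and j-th characters match, else max(dp[i-1][j], dp[i][j-1]).
    ·  K  D  W  D  D  W  D  W  D  K  D  K
 ·  0  0  0  0  0  0  0  0  0  0  0  0  0
 D  0  0  1  1  1  1  1  1  1  1  1  1  1
 W  0  0  1  2  2  2  2  2  2  2  2  2  2
 D  0  0  1  2  3  3  3  3  3  3  3  3  3
 D  0  0  1  2  3  4  4  4  4  4  4  4  4
 W  0  0  1  2  3  4  5  5  5  5  5  5  5
 D  0  0  1  2  3  4  5  6  6  6  6  6  6
 W  0  0  1  2  3  4  5  6  7  7  7  7  7
 E  0  0  1  2  3  4  5  6  7  7  7  7  7
 D  0  0  1  2  3  4  5  6  7  8  8  8  8
 K  0  1  1  2  3  4  5  6  7  8  9  9  9
 E  0  1  1  2  3  4  5  6  7  8  9  9  9
dp[11][12] = 9. One LCS (by backtracking along matches): DWDDWDWDK.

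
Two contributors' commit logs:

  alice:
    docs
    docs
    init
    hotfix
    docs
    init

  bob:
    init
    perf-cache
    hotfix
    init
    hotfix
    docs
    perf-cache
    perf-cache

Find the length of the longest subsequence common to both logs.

Pick init at alice[3]=bob[4], then hotfix at alice[4]=bob[5], then docs at alice[5]=bob[6]; all 3 commits appear in both, in order. The LCS DP gives dp[6][8] = 3, so this is optimal.

3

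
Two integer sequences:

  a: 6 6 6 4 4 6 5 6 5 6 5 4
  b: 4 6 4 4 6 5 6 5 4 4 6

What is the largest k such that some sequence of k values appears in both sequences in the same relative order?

Let dp[i][j] be the LCS length of the first i values of a and the first j values of b. dp[i][j] = dp[i-1][j-1]+1 when the i-th and j-th values match, else max(dp[i-1][j], dp[i][j-1]).
    ·  4  6  4  4  6  5  6  5  4  4  6
 ·  0  0  0  0  0  0  0  0  0  0  0  0
 6  0  0  1  1  1  1  1  1  1  1  1  1
 6  0  0  1  1  1  2  2  2  2  2  2  2
 6  0  0  1  1  1  2  2  3  3  3  3  3
 4  0  1  1  2  2  2  2  3  3  4  4  4
 4  0  1  1  2  3  3  3  3  3  4  5  5
 6  0  1  2  2  3  4  4  4  4  4  5  6
 5  0  1  2  2  3  4  5  5  5  5  5  6
 6  0  1  2  2  3  4  5  6  6  6  6  6
 5  0  1  2  2  3  4  5  6  7  7  7  7
 6  0  1  2  2  3  4  5  6  7  7  7  8
 5  0  1  2  2  3  4  5  6  7  7  7  8
 4  0  1  2  3  3  4  5  6  7  8  8  8
dp[12][11] = 8. One LCS (by backtracking along matches): 6, 4, 4, 6, 5, 6, 5, 6.

8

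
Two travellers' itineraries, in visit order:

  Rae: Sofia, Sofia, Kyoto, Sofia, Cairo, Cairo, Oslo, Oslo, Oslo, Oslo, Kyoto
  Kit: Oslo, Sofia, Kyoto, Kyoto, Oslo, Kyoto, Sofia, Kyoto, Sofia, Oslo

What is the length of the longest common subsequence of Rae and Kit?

One common subsequence of length 5: Sofia at Rae[1]=Kit[2] → Sofia at Rae[2]=Kit[7] → Kyoto at Rae[3]=Kit[8] → Sofia at Rae[4]=Kit[9] → Oslo at Rae[10]=Kit[10], and the DP table's final entry dp[11][10] is also 5, so no common subsequence is longer.

5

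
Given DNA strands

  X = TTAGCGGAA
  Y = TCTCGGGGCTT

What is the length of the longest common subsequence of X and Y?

Match T at X[1]=Y[1], then T at X[2]=Y[3], then G at X[4]=Y[6], then G at X[6]=Y[7], then G at X[7]=Y[8] — 5 bases in the same relative order in both. The LCS DP gives dp[9][11] = 5, so this is optimal.

5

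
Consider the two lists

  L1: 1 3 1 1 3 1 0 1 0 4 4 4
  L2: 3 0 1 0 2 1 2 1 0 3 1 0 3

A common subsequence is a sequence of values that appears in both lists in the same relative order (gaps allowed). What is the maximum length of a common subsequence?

7

Taking 3 at L1[2]=L2[1], 1 at L1[3]=L2[3], 1 at L1[4]=L2[6], 1 at L1[6]=L2[8], 0 at L1[7]=L2[9], 1 at L1[8]=L2[11], 0 at L1[9]=L2[12] gives a common subsequence of length 7. dp[12][13] = 7 confirms this is the maximum.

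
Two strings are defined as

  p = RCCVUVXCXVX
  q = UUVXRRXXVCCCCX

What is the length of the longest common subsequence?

Pick U (p #5, q #2), V (p #6, q #3), X (p #7, q #7), X (p #9, q #8), V (p #10, q #9), X (p #11, q #14); all 6 characters appear in both, in order. The LCS DP gives dp[11][14] = 6, so this is optimal.

6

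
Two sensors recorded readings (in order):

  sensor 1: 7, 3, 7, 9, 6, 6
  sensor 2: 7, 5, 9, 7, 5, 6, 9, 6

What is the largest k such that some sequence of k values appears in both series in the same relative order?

Match 7 (sensor 1 #1, sensor 2 #1); then 7 (sensor 1 #3, sensor 2 #4); then 9 (sensor 1 #4, sensor 2 #7); then 6 (sensor 1 #6, sensor 2 #8) — 4 values in the same relative order in both. dp[6][8] = 4 confirms this is the maximum.

4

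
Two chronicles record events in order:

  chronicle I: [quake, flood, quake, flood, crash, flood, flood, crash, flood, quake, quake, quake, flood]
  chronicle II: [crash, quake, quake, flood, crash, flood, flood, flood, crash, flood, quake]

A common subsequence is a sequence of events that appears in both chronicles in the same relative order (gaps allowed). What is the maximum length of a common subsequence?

9

Pick quake [1,2]; then quake [3,3]; then flood [4,4]; then crash [5,5]; then flood [6,7]; then flood [7,8]; then crash [8,9]; then flood [9,10]; then quake [12,11]; all 9 events appear in both, in order. dp[13][11] = 9 confirms this is the maximum.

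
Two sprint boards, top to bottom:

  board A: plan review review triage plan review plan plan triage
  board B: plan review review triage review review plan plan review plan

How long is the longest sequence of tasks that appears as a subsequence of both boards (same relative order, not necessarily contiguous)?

Taking plan at board A[1]=board B[1]; then review at board A[2]=board B[2]; then review at board A[3]=board B[3]; then triage at board A[4]=board B[4]; then plan at board A[5]=board B[8]; then review at board A[6]=board B[9]; then plan at board A[8]=board B[10] gives a common subsequence of length 7. The LCS DP gives dp[9][10] = 7, so this is optimal.

7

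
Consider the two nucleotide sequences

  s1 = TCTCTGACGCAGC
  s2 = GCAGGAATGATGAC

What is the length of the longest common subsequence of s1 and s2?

7

Taking C at s1[2]=s2[2], T at s1[5]=s2[8], G at s1[6]=s2[9], A at s1[7]=s2[10], G at s1[9]=s2[12], A at s1[11]=s2[13], C at s1[13]=s2[14] gives a common subsequence of length 7. The LCS DP gives dp[13][14] = 7, so this is optimal.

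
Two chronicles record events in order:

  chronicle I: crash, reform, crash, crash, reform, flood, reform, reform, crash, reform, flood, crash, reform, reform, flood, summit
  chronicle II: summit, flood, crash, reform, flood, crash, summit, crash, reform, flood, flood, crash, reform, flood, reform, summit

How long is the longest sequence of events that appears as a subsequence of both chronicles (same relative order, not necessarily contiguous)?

11

Match crash (chronicle I #1, chronicle II #3), reform (chronicle I #2, chronicle II #4), crash (chronicle I #3, chronicle II #6), crash (chronicle I #4, chronicle II #8), reform (chronicle I #5, chronicle II #9), flood (chronicle I #6, chronicle II #11), crash (chronicle I #9, chronicle II #12), reform (chronicle I #10, chronicle II #13), flood (chronicle I #11, chronicle II #14), reform (chronicle I #14, chronicle II #15), summit (chronicle I #16, chronicle II #16) — 11 events in the same relative order in both. Since dp[16][16] = 11, nothing longer is possible.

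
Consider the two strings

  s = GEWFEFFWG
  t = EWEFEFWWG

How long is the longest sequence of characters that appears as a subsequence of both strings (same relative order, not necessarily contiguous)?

7

Taking E (s #2, t #1), W (s #3, t #2), F (s #4, t #4), E (s #5, t #5), F (s #6, t #6), W (s #8, t #8), G (s #9, t #9) gives a common subsequence of length 7, and the DP table's final entry dp[9][9] is also 7, so no common subsequence is longer.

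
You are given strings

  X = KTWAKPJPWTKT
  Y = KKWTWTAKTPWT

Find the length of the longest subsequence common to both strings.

8

Match K [1,2], T [2,4], W [3,5], A [4,7], K [5,8], P [8,10], W [9,11], T [12,12] — 8 characters in the same relative order in both. The LCS DP gives dp[12][12] = 8, so this is optimal.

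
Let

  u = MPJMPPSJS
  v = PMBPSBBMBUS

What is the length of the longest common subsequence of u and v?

5

Let dp[i][j] be the LCS length of the first i characters of u and the first j characters of v. dp[i][j] = dp[i-1][j-1]+1 when the i-th and j-th characters match, else max(dp[i-1][j], dp[i][j-1]).
    ·  P  M  B  P  S  B  B  M  B  U  S
 ·  0  0  0  0  0  0  0  0  0  0  0  0
 M  0  0  1  1  1  1  1  1  1  1  1  1
 P  0  1  1  1  2  2  2  2  2  2  2  2
 J  0  1  1  1  2  2  2  2  2  2  2  2
 M  0  1  2  2  2  2  2  2  3  3  3  3
 P  0  1  2  2  3  3  3  3  3  3  3  3
 P  0  1  2  2  3  3  3  3  3  3  3  3
 S  0  1  2  2  3  4  4  4  4  4  4  4
 J  0  1  2  2  3  4  4  4  4  4  4  4
 S  0  1  2  2  3  4  4  4  4  4  4  5
dp[9][11] = 5. One LCS (by backtracking along matches): PMPSS.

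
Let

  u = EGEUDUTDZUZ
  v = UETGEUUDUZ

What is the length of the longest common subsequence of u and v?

Pick E [1,2]; then G [2,4]; then E [3,5]; then U [4,6]; then U [6,7]; then D [8,8]; then U [10,9]; then Z [11,10]; all 8 characters appear in both, in order. The LCS DP gives dp[11][10] = 8, so this is optimal.

8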